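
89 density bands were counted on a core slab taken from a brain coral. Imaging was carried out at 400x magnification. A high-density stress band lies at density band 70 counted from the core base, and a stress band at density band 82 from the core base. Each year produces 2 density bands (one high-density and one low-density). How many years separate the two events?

Separation: 82 − 70 = 12 density bands.
Dividing by 2 density bands per year: 12 / 2 = 6 years.

6 years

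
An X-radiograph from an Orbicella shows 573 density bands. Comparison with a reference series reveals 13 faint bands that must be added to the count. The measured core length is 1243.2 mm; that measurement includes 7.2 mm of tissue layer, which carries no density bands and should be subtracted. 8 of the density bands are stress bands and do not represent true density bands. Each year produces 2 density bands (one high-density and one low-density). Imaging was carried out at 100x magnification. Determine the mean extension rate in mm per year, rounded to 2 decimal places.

True density band count = 573 − 8 + 13 = 578.
Dividing by 2 density bands per year: 578 / 2 = 289 years.
Net length = 1243.2 − 7.2 = 1236.0 mm.
Extension rate ≈ 1236.0 / 289 = 4.28 mm per year.

4.28 mm per year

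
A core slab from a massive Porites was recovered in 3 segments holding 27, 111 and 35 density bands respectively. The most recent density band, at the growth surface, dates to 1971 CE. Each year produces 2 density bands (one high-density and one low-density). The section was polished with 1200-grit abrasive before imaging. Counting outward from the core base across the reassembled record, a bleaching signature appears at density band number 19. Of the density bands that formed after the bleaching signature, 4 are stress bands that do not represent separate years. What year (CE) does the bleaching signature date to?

1896 CE

Total density bands = 27 + 111 + 35 = 173.
173 − 19 = 154 density bands lie beyond the bleaching signature toward the growth surface.
Excluding 4 false density bands: 154 − 4 = 150.
Dividing by 2 density bands per year: 150 / 2 = 75 years.
1971 − 75 = 1896 CE.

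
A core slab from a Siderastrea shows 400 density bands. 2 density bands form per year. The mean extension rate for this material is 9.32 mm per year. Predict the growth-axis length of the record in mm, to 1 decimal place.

With 2 density bands per year, 400 / 2 = 200 years.
Length ≈ 9.32 × 200 = 1864.0 mm.

1864.0 mm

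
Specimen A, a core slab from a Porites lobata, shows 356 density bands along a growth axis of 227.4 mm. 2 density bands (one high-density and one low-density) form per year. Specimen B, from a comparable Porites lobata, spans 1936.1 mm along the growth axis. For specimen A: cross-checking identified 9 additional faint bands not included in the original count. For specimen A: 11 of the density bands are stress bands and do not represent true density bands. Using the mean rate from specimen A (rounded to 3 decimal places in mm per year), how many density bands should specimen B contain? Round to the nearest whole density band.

3013 density bands

Specimen A: adjusted count: 356 − 11 + 9 = 354 density bands.
Specimen A: dividing by 2 density bands per year: 354 / 2 = 177 years.
A: Extension rate ≈ 227.4 / 177 = 1.285 mm/year.
For B, 1936.1 / 1.285 = 1506.69 years; at 2 density bands per year that is 1506.69 × 2 ≈ 3013 density bands.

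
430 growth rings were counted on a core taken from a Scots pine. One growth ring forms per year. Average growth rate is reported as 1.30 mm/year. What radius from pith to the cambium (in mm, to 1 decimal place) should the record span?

559.0 mm

430 years of growth are recorded.
430 years at 1.30 mm/year gives 1.30 × 430 = 559.0 mm.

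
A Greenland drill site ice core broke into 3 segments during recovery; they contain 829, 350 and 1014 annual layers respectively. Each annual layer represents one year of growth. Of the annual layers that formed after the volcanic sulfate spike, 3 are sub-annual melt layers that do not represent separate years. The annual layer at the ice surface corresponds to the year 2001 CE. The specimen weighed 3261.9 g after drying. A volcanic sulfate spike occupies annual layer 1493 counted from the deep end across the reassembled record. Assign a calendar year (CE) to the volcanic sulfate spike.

Total annual layers = 829 + 350 + 1014 = 2193.
The volcanic sulfate spike sits at annual layer 1493 from the deep end, so 2193 − 1493 = 700 annual layers formed after it.
700 − 3 false = 697 true annual layers after the volcanic sulfate spike.
The annual layer at the ice surface is 2001 CE, so the volcanic sulfate spike dates to 2001 − 697 = 1304 CE.

1304 CE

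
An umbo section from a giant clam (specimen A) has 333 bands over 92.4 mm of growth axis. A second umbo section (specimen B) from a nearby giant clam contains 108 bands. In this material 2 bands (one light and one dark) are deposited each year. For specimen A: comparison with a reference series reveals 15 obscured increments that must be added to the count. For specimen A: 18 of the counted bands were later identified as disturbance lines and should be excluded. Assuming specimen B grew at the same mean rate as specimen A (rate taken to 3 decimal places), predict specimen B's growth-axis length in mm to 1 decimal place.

30.2 mm

Specimen A: correcting the raw count gives 333 − 18 + 15 = 330 true bands.
Specimen A: dividing by 2 bands per year: 330 / 2 = 165 years.
A: Extension rate ≈ 92.4 / 165 = 0.560 mm per year.
Specimen B: dividing by 2 bands per year: 108 / 2 = 54 years. Length of B = 0.560 × 54 = 30.2 mm.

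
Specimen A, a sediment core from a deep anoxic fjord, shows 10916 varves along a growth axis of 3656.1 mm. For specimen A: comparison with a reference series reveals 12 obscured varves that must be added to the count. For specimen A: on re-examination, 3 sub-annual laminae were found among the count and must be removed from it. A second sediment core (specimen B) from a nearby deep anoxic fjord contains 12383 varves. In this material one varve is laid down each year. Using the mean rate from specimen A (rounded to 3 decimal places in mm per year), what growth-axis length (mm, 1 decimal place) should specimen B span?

4148.3 mm

Specimen A: adjusted count: 10916 − 3 + 12 = 10925 varves.
A: Mean rate = 3656.1 mm / 10925 years ≈ 0.335 mm per year.
For B, 0.335 mm/year × 12383 years = 4148.3 mm.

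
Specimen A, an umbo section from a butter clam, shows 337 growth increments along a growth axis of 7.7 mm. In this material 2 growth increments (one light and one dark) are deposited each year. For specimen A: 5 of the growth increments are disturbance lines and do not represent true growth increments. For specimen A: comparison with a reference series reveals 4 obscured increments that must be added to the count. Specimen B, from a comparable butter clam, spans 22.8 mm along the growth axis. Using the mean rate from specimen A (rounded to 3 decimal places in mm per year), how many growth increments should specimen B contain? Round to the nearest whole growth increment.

991 growth increments

Specimen A: true growth increment count = 337 − 5 + 4 = 336.
Specimen A: with 2 growth increments per year, 336 / 2 = 168 years.
A: Extension rate ≈ 7.7 / 168 = 0.046 mm/year.
B spans 22.8 / 0.046 = 495.65 years; at 2 growth increments per year that is 495.65 × 2 ≈ 991 growth increments.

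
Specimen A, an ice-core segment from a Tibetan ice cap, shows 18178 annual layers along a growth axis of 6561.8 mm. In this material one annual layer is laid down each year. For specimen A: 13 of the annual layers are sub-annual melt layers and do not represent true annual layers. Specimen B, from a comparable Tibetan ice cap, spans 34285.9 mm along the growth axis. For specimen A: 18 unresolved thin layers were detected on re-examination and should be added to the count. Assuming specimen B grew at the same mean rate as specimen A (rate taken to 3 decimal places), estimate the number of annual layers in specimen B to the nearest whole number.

94975 annual layers

Specimen A: adjusted count: 18178 − 13 + 18 = 18183 annual layers.
A: 6561.8 mm over 18183 years gives 6561.8 / 18183 ≈ 0.361 mm/year.
For B, 34285.9 / 0.361 = 94974.79 years ≈ 94975 annual layers.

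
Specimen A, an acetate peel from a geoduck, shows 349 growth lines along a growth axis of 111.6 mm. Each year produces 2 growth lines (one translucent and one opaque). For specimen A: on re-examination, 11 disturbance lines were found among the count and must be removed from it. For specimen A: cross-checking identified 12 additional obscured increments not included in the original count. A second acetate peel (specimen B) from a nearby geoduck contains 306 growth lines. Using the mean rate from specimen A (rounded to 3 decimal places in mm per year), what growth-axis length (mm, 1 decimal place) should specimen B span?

Specimen A: after corrections the count is 349 − 11 + 12 = 350 growth lines.
Specimen A: with 2 growth lines per year, 350 / 2 = 175 years.
A: Mean rate = 111.6 mm / 175 years ≈ 0.638 mm/yr.
Specimen B: 306 growth lines at 2 per year is 306 / 2 = 153 years. For B, 0.638 mm/year × 153 years = 97.6 mm.

97.6 mm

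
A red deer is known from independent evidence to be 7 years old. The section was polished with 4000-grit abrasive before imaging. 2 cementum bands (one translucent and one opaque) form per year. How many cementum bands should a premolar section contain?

Expected cementum bands: 7 × 2 = 14.
So 14 cementum bands should be present.

14 cementum bands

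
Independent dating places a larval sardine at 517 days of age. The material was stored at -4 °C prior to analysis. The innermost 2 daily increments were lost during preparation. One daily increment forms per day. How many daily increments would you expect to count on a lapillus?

515 daily increments

One daily increment per day gives 517 daily increments over 517 days.
Subtracting the 2 daily increments not captured gives 517 − 2 = 515 daily increments in the record.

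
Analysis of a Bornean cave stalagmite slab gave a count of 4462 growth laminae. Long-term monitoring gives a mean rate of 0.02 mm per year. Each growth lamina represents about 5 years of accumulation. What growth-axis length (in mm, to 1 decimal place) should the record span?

Multiplying by 5 years per growth lamina: 4462 × 5 = 22310 years.
Length ≈ 0.02 × 22310 = 446.2 mm.

446.2 mm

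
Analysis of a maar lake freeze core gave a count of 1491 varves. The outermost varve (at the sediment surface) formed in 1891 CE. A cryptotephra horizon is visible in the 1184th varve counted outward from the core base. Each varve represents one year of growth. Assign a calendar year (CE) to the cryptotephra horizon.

1584 CE

Between varve 1184 and the sediment surface there are 1491 − 1184 = 307 varves.
The varve at the sediment surface is 1891 CE, so the cryptotephra horizon dates to 1891 − 307 = 1584 CE.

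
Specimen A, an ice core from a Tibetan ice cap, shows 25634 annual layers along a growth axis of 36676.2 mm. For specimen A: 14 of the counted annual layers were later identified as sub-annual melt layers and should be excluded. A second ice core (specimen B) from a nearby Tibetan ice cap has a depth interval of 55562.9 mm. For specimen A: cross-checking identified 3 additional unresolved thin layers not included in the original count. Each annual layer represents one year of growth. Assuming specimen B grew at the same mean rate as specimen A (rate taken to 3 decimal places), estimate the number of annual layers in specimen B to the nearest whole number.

Specimen A: correcting the raw count gives 25634 − 14 + 3 = 25623 true annual layers.
A: 36676.2 mm over 25623 years gives 36676.2 / 25623 ≈ 1.431 mm/yr.
Specimen B: 55562.9 mm / 1.431 mm per year = 38828.02 years ≈ 38828 annual layers.

38828 annual layers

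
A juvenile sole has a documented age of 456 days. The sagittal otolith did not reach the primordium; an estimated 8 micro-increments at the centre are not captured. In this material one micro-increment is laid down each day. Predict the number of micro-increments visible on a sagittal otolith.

Expected micro-increments over 456 days: 456.
Less the 8 uncaptured micro-increments: 456 − 8 = 448.

448 micro-increments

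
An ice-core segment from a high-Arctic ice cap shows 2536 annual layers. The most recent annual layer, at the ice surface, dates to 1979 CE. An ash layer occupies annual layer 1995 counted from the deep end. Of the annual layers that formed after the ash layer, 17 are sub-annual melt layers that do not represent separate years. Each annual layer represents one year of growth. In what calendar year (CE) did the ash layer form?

1455 CE

2536 − 1995 = 541 annual layers lie beyond the ash layer toward the ice surface.
Excluding 17 false annual layers: 541 − 17 = 524.
The annual layer at the ice surface is 1979 CE, so the ash layer dates to 1979 − 524 = 1455 CE.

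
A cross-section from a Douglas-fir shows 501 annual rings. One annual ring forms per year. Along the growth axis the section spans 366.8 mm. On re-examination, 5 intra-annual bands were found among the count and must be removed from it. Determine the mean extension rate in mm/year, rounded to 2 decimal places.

True annual ring count = 501 − 5 = 496.
Extension rate ≈ 366.8 / 496 = 0.74 mm/year.

0.74 mm/year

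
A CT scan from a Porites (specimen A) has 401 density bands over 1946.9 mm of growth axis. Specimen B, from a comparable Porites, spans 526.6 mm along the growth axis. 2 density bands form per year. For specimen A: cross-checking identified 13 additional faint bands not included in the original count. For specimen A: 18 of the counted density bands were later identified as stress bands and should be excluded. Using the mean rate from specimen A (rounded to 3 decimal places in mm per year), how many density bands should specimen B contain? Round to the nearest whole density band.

107 density bands

Specimen A: correcting the raw count gives 401 − 18 + 13 = 396 true density bands.
Specimen A: 396 density bands at 2 per year is 396 / 2 = 198 years.
A: 1946.9 mm over 198 years gives 1946.9 / 198 ≈ 9.833 mm/yr.
B spans 526.6 / 9.833 = 53.55 years; at 2 density bands per year that is 53.55 × 2 ≈ 107 density bands.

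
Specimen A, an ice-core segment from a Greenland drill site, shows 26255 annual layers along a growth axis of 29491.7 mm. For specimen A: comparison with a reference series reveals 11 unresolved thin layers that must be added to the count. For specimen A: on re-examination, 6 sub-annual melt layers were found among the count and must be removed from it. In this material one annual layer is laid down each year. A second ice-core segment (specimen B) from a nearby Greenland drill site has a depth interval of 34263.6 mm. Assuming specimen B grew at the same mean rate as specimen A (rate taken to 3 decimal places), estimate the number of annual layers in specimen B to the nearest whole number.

Specimen A: true annual layer count = 26255 − 6 + 11 = 26260.
A: Extension rate ≈ 29491.7 / 26260 = 1.123 mm/yr.
B spans 34263.6 / 1.123 = 30510.77 years ≈ 30511 annual layers.

30511 annual layers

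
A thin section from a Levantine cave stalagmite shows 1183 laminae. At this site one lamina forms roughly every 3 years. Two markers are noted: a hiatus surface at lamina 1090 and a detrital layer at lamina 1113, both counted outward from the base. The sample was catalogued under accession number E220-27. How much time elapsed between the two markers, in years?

Separation: 1113 − 1090 = 23 laminae.
Multiplying by 3 years per lamina: 23 × 3 = 69 years.

69 yr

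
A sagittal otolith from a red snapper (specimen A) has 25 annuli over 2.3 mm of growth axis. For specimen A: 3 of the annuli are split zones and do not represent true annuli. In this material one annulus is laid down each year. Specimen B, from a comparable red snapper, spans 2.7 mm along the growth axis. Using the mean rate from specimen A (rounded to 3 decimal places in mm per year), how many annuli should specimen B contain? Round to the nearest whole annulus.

26 annuli

Specimen A: true annulus count = 25 − 3 = 22.
A: Mean rate = 2.3 mm / 22 years ≈ 0.105 mm/yr.
For B, 2.7 / 0.105 = 25.71 years ≈ 26 annuli.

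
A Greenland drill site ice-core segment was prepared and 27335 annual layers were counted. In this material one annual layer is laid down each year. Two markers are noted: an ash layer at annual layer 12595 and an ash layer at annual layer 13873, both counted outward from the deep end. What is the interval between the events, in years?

1278 yr

The two markers are separated by 13873 − 12595 = 1278 annual layers.
One annual layer per year makes the interval 1278 years.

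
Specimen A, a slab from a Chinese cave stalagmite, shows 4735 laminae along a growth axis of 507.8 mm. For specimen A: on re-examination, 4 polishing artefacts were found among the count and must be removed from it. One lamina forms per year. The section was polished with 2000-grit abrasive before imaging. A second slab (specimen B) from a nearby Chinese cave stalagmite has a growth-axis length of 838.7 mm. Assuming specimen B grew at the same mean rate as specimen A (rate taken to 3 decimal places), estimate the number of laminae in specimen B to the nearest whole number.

7838 laminae

Specimen A: true lamina count = 4735 − 4 = 4731.
A: Mean rate = 507.8 mm / 4731 years ≈ 0.107 mm per year.
For B, 838.7 / 0.107 = 7838.32 years ≈ 7838 laminae.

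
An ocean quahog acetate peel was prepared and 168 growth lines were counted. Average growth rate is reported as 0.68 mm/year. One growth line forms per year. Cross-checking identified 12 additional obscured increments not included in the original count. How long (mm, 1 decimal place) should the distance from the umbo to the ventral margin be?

122.4 mm

After corrections the count is 168 + 12 = 180 growth lines.
180 years at 0.68 mm/year gives 0.68 × 180 = 122.4 mm.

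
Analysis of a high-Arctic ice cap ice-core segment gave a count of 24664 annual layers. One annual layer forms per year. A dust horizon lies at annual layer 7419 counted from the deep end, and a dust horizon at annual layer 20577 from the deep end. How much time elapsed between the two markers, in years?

The two markers are separated by 20577 − 7419 = 13158 annual layers.
At one annual layer per year, 13158 years elapsed between them.

13158 yr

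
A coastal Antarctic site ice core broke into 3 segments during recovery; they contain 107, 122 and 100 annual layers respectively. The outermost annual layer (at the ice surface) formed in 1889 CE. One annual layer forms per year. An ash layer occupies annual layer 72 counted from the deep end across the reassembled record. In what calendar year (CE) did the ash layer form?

Total annual layers = 107 + 122 + 100 = 329.
Between annual layer 72 and the ice surface there are 329 − 72 = 257 annual layers.
Counting back 257 years from 1889 CE places the ash layer in 1889 − 257 = 1632 CE.

1632 CE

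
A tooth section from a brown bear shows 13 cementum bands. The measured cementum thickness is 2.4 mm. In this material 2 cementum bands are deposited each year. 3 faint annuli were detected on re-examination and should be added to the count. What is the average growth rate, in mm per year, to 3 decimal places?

After corrections the count is 13 + 3 = 16 cementum bands.
With 2 cementum bands per year, 16 / 2 = 8 years.
2.4 mm over 8 years gives 2.4 / 8 ≈ 0.300 mm per year.

0.300 mm per year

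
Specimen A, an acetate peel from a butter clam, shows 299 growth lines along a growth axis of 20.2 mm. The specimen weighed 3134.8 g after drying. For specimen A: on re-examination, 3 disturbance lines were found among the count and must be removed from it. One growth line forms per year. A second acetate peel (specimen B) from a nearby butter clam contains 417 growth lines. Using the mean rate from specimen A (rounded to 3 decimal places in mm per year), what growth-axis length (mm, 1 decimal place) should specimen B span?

28.4 mm

Specimen A: true growth line count = 299 − 3 = 296.
A: Mean rate = 20.2 mm / 296 years ≈ 0.068 mm per year.
B's length ≈ 0.068 × 417 = 28.4 mm.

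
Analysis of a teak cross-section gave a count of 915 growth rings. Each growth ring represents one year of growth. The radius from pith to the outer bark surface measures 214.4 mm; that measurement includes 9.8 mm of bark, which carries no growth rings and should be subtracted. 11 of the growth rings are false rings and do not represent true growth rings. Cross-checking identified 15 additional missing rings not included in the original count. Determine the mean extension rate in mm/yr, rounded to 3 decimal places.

Adjusted count: 915 − 11 + 15 = 919 growth rings.
Net length = 214.4 − 9.8 = 204.6 mm.
Mean rate = 204.6 mm / 919 years ≈ 0.223 mm/yr.

0.223 mm/yr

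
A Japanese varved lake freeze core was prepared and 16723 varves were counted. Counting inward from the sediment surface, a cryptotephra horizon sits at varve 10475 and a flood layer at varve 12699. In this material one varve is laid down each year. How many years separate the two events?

2224 years

Separation: 12699 − 10475 = 2224 varves.
At one varve per year, 2224 years elapsed between them.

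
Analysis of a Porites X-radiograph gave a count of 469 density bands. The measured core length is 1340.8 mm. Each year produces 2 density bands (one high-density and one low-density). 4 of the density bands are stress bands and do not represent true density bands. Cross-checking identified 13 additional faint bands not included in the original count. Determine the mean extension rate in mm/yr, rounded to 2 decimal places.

Adjusted count: 469 − 4 + 13 = 478 density bands.
Dividing by 2 density bands per year: 478 / 2 = 239 years.
Mean rate = 1340.8 mm / 239 years ≈ 5.61 mm/yr.

5.61 mm/yr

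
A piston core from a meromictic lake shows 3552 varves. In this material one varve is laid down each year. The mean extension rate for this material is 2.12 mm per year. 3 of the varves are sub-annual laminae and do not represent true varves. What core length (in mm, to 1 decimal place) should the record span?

7523.9 mm

After corrections the count is 3552 − 3 = 3549 varves.
3549 years at 2.12 mm/year gives 2.12 × 3549 = 7523.9 mm.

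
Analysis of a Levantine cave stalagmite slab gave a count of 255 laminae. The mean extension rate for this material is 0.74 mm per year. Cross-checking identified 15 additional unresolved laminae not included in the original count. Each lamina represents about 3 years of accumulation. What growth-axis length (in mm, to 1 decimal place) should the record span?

Adjusted count: 255 + 15 = 270 laminae.
Multiplying by 3 years per lamina: 270 × 3 = 810 years.
Length ≈ 0.74 × 810 = 599.4 mm.

599.4 mm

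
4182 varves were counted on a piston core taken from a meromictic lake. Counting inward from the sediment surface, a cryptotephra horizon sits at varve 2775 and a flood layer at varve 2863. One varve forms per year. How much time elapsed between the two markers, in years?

Separation: 2863 − 2775 = 88 varves.
That is 88 years at one varve per year.

88 yr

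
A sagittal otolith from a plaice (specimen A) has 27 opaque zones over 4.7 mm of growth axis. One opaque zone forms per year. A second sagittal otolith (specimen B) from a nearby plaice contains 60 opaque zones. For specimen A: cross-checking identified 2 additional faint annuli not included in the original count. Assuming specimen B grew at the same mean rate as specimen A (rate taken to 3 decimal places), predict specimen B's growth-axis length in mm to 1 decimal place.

Specimen A: true opaque zone count = 27 + 2 = 29.
A: Extension rate ≈ 4.7 / 29 = 0.162 mm/yr.
For B, 0.162 mm/year × 60 years = 9.7 mm.

9.7 mm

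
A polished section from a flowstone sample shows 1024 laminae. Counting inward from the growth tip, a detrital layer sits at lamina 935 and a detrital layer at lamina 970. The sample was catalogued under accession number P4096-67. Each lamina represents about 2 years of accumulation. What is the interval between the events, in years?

The two markers are separated by 970 − 935 = 35 laminae.
Multiplying by 2 years per lamina: 35 × 2 = 70 years.

70 years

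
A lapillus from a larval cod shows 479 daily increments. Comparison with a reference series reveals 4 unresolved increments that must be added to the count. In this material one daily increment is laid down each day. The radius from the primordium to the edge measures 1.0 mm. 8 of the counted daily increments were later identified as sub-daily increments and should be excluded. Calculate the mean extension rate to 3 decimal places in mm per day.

After corrections the count is 479 − 8 + 4 = 475 daily increments.
1.0 mm over 475 days gives 1.0 / 475 ≈ 0.002 mm per day.

0.002 mm per day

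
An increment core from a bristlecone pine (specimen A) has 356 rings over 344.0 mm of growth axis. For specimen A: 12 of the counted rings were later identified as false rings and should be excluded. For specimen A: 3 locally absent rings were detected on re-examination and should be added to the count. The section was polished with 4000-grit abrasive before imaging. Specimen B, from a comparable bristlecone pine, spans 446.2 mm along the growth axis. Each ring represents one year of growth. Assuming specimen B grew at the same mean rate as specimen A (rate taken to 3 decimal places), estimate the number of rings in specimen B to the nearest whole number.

450 rings

Specimen A: correcting the raw count gives 356 − 12 + 3 = 347 true rings.
A: Extension rate ≈ 344.0 / 347 = 0.991 mm/year.
For B, 446.2 / 0.991 = 450.25 years ≈ 450 rings.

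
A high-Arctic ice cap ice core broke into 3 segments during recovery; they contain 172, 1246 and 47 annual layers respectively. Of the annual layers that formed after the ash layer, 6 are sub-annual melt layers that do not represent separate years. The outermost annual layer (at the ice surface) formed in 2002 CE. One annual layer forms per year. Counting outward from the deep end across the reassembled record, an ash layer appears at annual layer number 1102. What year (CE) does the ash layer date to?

1645 CE

Total annual layers = 172 + 1246 + 47 = 1465.
Between annual layer 1102 and the ice surface there are 1465 − 1102 = 363 annual layers.
363 − 6 false = 357 true annual layers after the ash layer.
2002 − 357 = 1645 CE.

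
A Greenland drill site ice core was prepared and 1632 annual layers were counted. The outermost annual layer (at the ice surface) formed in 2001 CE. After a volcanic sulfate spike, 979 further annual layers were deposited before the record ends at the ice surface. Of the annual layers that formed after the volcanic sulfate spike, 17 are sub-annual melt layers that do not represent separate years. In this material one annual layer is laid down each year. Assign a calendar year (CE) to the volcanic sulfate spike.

1039 CE

979 annual layers formed after the volcanic sulfate spike.
Removing the 17 false annual layers leaves 979 − 17 = 962 true annual layers beyond the volcanic sulfate spike.
The annual layer at the ice surface is 2001 CE, so the volcanic sulfate spike dates to 2001 − 962 = 1039 CE.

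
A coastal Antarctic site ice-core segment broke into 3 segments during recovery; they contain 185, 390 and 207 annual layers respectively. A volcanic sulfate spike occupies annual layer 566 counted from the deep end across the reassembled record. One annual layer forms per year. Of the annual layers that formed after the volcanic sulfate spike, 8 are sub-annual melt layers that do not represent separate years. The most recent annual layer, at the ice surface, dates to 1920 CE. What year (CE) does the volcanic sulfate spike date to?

1712 CE

Total annual layers = 185 + 390 + 207 = 782.
782 − 566 = 216 annual layers lie beyond the volcanic sulfate spike toward the ice surface.
Removing the 8 false annual layers leaves 216 − 8 = 208 true annual layers beyond the volcanic sulfate spike.
Counting back 208 years from 1920 CE places the volcanic sulfate spike in 1920 − 208 = 1712 CE.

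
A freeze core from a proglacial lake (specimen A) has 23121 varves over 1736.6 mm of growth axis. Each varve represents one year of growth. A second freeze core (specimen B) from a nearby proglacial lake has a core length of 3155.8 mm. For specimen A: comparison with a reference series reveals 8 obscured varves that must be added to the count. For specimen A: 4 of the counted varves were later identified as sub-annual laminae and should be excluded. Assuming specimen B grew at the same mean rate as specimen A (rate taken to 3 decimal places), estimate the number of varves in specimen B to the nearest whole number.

42077 varves

Specimen A: adjusted count: 23121 − 4 + 8 = 23125 varves.
A: Mean rate = 1736.6 mm / 23125 years ≈ 0.075 mm per year.
B spans 3155.8 / 0.075 = 42077.33 years ≈ 42077 varves.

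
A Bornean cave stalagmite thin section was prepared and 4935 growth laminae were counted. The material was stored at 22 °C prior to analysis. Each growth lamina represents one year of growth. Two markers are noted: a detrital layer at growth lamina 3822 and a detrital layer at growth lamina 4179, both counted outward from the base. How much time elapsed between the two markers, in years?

Separation: 4179 − 3822 = 357 growth laminae.
One growth lamina per year makes the interval 357 years.

357 yr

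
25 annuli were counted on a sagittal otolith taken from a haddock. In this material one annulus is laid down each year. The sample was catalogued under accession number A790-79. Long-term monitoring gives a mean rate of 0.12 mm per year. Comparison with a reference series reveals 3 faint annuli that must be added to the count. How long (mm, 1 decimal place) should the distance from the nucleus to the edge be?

3.4 mm

True annulus count = 25 + 3 = 28.
Length ≈ 0.12 × 28 = 3.4 mm.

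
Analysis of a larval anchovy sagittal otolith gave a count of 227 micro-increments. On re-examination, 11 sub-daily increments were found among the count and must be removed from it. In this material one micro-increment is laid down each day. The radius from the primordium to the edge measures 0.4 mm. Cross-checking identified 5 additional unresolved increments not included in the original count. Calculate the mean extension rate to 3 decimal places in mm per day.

Adjusted count: 227 − 11 + 5 = 221 micro-increments.
Mean rate = 0.4 mm / 221 days ≈ 0.002 mm per day.

0.002 mm per day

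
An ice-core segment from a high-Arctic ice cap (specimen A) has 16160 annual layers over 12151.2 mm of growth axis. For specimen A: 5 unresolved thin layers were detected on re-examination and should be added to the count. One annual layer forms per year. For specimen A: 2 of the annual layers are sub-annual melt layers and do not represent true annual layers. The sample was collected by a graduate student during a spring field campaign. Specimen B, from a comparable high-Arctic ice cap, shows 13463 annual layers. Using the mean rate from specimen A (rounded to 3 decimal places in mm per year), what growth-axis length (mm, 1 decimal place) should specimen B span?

10124.2 mm

Specimen A: after corrections the count is 16160 − 2 + 5 = 16163 annual layers.
A: 12151.2 mm over 16163 years gives 12151.2 / 16163 ≈ 0.752 mm per year.
For B, 0.752 mm/year × 13463 years = 10124.2 mm.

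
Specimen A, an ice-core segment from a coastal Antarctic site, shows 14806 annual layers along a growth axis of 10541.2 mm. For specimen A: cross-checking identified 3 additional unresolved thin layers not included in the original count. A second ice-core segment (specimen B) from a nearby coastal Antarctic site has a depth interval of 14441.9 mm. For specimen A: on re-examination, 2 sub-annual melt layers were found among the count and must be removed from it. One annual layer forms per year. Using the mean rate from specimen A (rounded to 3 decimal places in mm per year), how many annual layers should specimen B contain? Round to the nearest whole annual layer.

20284 annual layers

Specimen A: adjusted count: 14806 − 2 + 3 = 14807 annual layers.
A: Mean rate = 10541.2 mm / 14807 years ≈ 0.712 mm per year.
Specimen B: 14441.9 mm / 0.712 mm per year = 20283.57 years ≈ 20284 annual layers.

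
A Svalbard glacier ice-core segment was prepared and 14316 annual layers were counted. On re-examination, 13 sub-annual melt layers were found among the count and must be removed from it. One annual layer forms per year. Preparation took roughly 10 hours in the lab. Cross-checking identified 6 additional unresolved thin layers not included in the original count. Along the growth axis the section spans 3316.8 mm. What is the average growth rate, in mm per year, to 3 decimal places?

Correcting the raw count gives 14316 − 13 + 6 = 14309 true annual layers.
Mean rate = 3316.8 mm / 14309 years ≈ 0.232 mm per year.

0.232 mm per year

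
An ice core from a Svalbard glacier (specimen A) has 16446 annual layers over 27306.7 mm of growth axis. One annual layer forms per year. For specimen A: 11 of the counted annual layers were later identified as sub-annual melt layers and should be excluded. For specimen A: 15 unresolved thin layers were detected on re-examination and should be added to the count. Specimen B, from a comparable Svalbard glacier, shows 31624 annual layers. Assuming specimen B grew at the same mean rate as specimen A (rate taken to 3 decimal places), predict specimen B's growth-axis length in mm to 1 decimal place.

Specimen A: adjusted count: 16446 − 11 + 15 = 16450 annual layers.
A: 27306.7 mm over 16450 years gives 27306.7 / 16450 ≈ 1.660 mm per year.
For B, 1.660 mm/year × 31624 years = 52495.8 mm.

52495.8 mm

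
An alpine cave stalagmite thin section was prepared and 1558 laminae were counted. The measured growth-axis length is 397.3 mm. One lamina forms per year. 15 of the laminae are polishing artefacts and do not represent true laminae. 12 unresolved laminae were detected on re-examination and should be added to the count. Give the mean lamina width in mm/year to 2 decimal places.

0.26 mm/year

Correcting the raw count gives 1558 − 15 + 12 = 1555 true laminae.
Extension rate ≈ 397.3 / 1555 = 0.26 mm/year.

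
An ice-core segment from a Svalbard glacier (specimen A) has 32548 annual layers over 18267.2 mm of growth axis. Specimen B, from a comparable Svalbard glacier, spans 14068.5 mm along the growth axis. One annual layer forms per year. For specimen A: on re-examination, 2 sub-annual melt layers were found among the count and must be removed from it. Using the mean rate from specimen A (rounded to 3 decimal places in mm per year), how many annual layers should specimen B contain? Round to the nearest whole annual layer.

25078 annual layers

Specimen A: true annual layer count = 32548 − 2 = 32546.
A: Mean rate = 18267.2 mm / 32546 years ≈ 0.561 mm/year.
For B, 14068.5 / 0.561 = 25077.54 years ≈ 25078 annual layers.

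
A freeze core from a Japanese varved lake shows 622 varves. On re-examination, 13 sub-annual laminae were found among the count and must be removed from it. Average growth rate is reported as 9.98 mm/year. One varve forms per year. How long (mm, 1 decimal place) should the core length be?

6077.8 mm

After corrections the count is 622 − 13 = 609 varves.
609 years at 9.98 mm/year gives 9.98 × 609 = 6077.8 mm.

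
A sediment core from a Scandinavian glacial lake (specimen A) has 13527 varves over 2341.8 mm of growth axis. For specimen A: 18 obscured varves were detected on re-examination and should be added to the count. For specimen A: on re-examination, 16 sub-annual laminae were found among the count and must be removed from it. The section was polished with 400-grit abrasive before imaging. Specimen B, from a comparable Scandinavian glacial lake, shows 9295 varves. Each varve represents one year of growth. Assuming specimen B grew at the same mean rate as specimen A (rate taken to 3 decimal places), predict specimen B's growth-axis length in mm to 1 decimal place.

1608.0 mm

Specimen A: true varve count = 13527 − 16 + 18 = 13529.
A: 2341.8 mm over 13529 years gives 2341.8 / 13529 ≈ 0.173 mm/year.
B's length ≈ 0.173 × 9295 = 1608.0 mm.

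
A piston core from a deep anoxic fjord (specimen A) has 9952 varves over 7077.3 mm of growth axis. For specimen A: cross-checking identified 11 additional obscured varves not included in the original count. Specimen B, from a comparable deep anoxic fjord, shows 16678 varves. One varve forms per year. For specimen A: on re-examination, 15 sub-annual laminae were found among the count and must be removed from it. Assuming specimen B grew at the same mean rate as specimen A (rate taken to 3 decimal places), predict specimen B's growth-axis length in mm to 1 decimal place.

Specimen A: true varve count = 9952 − 15 + 11 = 9948.
A: Extension rate ≈ 7077.3 / 9948 = 0.711 mm/yr.
B's length ≈ 0.711 × 16678 = 11858.1 mm.

11858.1 mm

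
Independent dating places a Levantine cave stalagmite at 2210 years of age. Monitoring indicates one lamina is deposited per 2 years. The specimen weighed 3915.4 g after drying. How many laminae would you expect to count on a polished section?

At 2 years per lamina, 2210 / 2 = 1105 laminae are expected.
So 1105 laminae should be present.

1105 laminae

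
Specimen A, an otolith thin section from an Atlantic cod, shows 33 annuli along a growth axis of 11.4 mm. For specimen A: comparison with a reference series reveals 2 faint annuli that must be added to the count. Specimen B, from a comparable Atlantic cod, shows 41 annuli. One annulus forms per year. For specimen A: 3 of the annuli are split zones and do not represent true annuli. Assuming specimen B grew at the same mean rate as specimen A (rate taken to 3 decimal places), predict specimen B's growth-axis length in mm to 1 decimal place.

Specimen A: correcting the raw count gives 33 − 3 + 2 = 32 true annuli.
A: 11.4 mm over 32 years gives 11.4 / 32 ≈ 0.356 mm/year.
B's length ≈ 0.356 × 41 = 14.6 mm.

14.6 mm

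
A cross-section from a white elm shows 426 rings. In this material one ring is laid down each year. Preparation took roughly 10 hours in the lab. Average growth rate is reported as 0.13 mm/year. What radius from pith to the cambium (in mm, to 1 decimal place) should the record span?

55.4 mm

426 years of growth are recorded.
426 years at 0.13 mm/year gives 0.13 × 426 = 55.4 mm.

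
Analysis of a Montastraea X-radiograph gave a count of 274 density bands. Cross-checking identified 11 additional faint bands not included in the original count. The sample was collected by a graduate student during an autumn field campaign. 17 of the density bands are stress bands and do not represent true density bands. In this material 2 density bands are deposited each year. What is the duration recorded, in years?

True density band count = 274 − 17 + 11 = 268.
268 density bands at 2 per year is 268 / 2 = 134 years.

134 yr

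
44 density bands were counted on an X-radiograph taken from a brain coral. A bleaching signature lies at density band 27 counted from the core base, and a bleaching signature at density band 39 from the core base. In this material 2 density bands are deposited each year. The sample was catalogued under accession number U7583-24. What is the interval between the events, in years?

6 years

39 − 27 = 12 density bands lie between the two events.
Dividing by 2 density bands per year: 12 / 2 = 6 years.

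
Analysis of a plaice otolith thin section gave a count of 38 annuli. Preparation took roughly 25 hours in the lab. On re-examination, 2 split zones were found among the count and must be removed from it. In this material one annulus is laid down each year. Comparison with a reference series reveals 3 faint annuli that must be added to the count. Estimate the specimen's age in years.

True annulus count = 38 − 2 + 3 = 39.
With a one-to-one annulus periodicity this is 39 years.

39 yr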